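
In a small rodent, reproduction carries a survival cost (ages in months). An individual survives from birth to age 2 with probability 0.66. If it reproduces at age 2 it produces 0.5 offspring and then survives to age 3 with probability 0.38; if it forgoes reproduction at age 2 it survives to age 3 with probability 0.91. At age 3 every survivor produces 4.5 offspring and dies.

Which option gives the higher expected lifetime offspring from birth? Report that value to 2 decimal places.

breed at age 2: R₀ = 0.66 × (0.5 + 0.38 × 4.5) = 0.66 × 2.2100 = 1.4586
delay to age 3: R₀ = 0.66 × (0.91 × 4.5) = 0.66 × 4.0950 = 2.7027
Higher: delay to age 3 (2.7027).

2.70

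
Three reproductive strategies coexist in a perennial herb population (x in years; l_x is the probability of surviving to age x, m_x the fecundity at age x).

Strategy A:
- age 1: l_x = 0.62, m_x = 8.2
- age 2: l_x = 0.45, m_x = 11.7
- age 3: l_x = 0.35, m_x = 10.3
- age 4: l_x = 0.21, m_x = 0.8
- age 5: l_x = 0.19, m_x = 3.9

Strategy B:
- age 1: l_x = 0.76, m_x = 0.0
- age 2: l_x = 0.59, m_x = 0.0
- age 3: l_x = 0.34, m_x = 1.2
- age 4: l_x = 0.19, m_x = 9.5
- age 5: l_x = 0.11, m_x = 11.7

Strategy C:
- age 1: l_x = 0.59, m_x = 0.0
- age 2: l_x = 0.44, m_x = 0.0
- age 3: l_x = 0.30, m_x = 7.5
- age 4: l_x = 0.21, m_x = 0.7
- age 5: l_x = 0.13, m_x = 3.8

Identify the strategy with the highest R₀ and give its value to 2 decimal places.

Strategy A: R₀ = 0.62×8.2 + 0.45×11.7 + 0.35×10.3 + 0.21×0.8 + 0.19×3.9 = 14.8630
Strategy B: R₀ = 0.76×0.0 + 0.59×0.0 + 0.34×1.2 + 0.19×9.5 + 0.11×11.7 = 3.5000
Strategy C: R₀ = 0.59×0.0 + 0.44×0.0 + 0.30×7.5 + 0.21×0.7 + 0.13×3.8 = 2.8910
Highest R₀: strategy A with 14.8630.

14.86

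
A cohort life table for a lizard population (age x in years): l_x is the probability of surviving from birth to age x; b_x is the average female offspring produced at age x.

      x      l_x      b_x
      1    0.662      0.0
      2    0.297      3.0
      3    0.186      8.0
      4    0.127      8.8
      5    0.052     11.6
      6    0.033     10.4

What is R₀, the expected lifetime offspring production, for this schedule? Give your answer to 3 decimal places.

4.443

R₀ = Σ l_x b_x:
  age 1: 0.662 × 0.0 = 0.0000
  age 2: 0.297 × 3.0 = 0.8910
  age 3: 0.186 × 8.0 = 1.4880
  age 4: 0.127 × 8.8 = 1.1176
  age 5: 0.052 × 11.6 = 0.6032
  age 6: 0.033 × 10.4 = 0.3432
R₀ = 0.0000 + 0.8910 + 1.4880 + 1.1176 + 0.6032 + 0.3432 = 4.4430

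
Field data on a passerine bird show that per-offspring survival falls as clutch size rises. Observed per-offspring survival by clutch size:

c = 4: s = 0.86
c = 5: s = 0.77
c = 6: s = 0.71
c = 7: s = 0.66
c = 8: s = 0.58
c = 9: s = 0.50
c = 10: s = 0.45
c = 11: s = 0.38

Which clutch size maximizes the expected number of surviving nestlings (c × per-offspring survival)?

8

Expected surviving nestlings = c × s(c):
  c=4: 4 × 0.86 = 3.440
  c=5: 5 × 0.77 = 3.850
  c=6: 6 × 0.71 = 4.260
  c=7: 7 × 0.66 = 4.620
  c=8: 8 × 0.58 = 4.640
  c=9: 9 × 0.50 = 4.500
  c=10: 10 × 0.45 = 4.500
  c=11: 11 × 0.38 = 4.180
Maximum at c = 8 (4.640 surviving nestlings).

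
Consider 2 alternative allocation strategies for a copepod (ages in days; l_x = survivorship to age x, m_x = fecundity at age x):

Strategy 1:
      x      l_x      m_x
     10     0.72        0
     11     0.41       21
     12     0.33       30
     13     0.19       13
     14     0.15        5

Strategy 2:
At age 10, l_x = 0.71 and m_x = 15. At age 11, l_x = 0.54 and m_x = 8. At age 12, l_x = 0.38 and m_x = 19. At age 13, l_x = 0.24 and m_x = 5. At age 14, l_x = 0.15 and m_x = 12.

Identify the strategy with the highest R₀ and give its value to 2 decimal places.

Strategy 1: R₀ = 0.72×0 + 0.41×21 + 0.33×30 + 0.19×13 + 0.15×5 = 21.7300
Strategy 2: R₀ = 0.71×15 + 0.54×8 + 0.38×19 + 0.24×5 + 0.15×12 = 25.1900
Highest R₀: strategy 2 with 25.1900.

25.19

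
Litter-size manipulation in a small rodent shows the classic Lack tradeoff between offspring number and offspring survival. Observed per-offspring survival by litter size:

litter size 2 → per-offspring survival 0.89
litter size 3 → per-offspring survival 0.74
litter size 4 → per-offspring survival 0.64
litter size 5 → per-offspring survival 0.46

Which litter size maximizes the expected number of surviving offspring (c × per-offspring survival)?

4

Expected surviving offspring = c × s(c):
  c=2: 2 × 0.89 = 1.780
  c=3: 3 × 0.74 = 2.220
  c=4: 4 × 0.64 = 2.560
  c=5: 5 × 0.46 = 2.300
Maximum at c = 4 (2.560 surviving offspring).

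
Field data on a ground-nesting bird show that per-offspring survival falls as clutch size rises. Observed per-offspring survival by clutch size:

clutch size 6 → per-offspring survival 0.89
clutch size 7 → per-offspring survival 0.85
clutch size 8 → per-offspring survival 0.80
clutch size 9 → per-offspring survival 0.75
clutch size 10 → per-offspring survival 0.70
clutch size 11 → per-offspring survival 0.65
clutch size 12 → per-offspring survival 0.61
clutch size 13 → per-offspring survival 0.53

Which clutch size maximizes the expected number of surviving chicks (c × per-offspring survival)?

12

Expected surviving chicks = c × s(c):
  c=6: 6 × 0.89 = 5.340
  c=7: 7 × 0.85 = 5.950
  c=8: 8 × 0.80 = 6.400
  c=9: 9 × 0.75 = 6.750
  c=10: 10 × 0.70 = 7.000
  c=11: 11 × 0.65 = 7.150
  c=12: 12 × 0.61 = 7.320
  c=13: 13 × 0.53 = 6.890
Maximum at c = 12 (7.320 surviving chicks).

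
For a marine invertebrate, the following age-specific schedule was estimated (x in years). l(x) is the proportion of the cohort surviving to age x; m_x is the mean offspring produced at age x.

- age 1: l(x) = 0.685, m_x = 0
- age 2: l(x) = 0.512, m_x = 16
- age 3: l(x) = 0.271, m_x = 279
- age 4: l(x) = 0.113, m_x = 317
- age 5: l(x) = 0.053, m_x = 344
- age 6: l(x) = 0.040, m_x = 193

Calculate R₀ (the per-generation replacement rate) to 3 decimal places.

145.574

R₀ = Σ l(x) m_x:
  age 1: 0.685 × 0 = 0.0000
  age 2: 0.512 × 16 = 8.1920
  age 3: 0.271 × 279 = 75.6090
  age 4: 0.113 × 317 = 35.8210
  age 5: 0.053 × 344 = 18.2320
  age 6: 0.040 × 193 = 7.7200
R₀ = 0.0000 + 8.1920 + 75.6090 + 35.8210 + 18.2320 + 7.7200 = 145.5740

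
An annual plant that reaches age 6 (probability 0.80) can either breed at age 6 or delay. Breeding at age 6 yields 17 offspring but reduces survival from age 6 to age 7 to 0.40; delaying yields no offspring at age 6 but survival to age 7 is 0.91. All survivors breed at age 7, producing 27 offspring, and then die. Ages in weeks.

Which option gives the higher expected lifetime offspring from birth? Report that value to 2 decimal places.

22.24

breed at age 6: R₀ = 0.80 × (17 + 0.40 × 27) = 0.80 × 27.8000 = 22.2400
delay to age 7: R₀ = 0.80 × (0.91 × 27) = 0.80 × 24.5700 = 19.6560
Higher: breed at age 6 (22.2400).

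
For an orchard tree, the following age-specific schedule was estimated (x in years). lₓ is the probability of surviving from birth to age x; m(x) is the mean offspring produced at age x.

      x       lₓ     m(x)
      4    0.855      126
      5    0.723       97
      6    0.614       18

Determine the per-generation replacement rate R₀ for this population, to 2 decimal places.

188.91

R₀ = Σ lₓ m(x):
  age 4: 0.855 × 126 = 107.7300
  age 5: 0.723 × 97 = 70.1310
  age 6: 0.614 × 18 = 11.0520
R₀ = 107.7300 + 70.1310 + 11.0520 = 188.9130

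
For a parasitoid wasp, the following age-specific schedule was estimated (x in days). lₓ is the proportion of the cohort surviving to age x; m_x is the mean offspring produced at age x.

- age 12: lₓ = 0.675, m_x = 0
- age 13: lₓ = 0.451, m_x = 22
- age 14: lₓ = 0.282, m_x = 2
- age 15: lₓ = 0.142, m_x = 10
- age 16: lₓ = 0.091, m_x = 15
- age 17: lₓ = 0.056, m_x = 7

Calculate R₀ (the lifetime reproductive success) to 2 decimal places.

R₀ = Σ lₓ m_x:
  age 12: 0.675 × 0 = 0.0000
  age 13: 0.451 × 22 = 9.9220
  age 14: 0.282 × 2 = 0.5640
  age 15: 0.142 × 10 = 1.4200
  age 16: 0.091 × 15 = 1.3650
  age 17: 0.056 × 7 = 0.3920
R₀ = 0.0000 + 9.9220 + 0.5640 + 1.4200 + 1.3650 + 0.3920 = 13.6630

13.66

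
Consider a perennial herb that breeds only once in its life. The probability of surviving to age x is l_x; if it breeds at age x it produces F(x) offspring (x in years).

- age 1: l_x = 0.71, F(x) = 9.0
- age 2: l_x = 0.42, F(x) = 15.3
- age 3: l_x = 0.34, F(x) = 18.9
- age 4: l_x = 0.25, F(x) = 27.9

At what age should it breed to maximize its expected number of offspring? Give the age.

4

Expected offspring if breeding at age x = l_x × F(x):
  age 1: 0.71 × 9.0 = 6.390
  age 2: 0.42 × 15.3 = 6.426
  age 3: 0.34 × 18.9 = 6.426
  age 4: 0.25 × 27.9 = 6.975
Maximum at age 4 (6.975).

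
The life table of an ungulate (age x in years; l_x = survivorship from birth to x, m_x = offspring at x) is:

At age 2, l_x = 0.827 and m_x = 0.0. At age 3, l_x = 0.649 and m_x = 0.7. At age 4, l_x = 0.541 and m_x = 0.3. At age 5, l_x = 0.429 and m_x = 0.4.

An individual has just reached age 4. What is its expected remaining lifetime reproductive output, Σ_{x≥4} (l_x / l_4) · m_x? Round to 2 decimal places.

0.62

l_4 = 0.541. Conditional survival from age 4 to x is l_x / l_4.
  x=4: (0.541/0.541) × 0.3 = 0.3000
  x=5: (0.429/0.541) × 0.4 = 0.3172
Sum = 0.3000 + 0.3172 = 0.6172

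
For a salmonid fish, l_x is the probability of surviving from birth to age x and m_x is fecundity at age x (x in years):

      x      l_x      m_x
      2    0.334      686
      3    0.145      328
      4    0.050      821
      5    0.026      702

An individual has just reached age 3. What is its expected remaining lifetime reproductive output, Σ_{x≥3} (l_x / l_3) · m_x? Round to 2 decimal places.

736.98

l_3 = 0.145. Conditional survival from age 3 to x is l_x / l_3.
  x=3: (0.145/0.145) × 328 = 328.0000
  x=4: (0.050/0.145) × 821 = 283.1034
  x=5: (0.026/0.145) × 702 = 125.8759
Sum = 328.0000 + 283.1034 + 125.8759 = 736.9793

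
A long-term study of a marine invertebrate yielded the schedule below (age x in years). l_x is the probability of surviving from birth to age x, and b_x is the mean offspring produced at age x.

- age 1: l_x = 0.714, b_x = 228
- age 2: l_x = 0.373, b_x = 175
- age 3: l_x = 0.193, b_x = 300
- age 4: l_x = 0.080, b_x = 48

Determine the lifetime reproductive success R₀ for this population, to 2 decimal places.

289.81

R₀ = Σ l_x b_x:
  age 1: 0.714 × 228 = 162.7920
  age 2: 0.373 × 175 = 65.2750
  age 3: 0.193 × 300 = 57.9000
  age 4: 0.080 × 48 = 3.8400
R₀ = 162.7920 + 65.2750 + 57.9000 + 3.8400 = 289.8070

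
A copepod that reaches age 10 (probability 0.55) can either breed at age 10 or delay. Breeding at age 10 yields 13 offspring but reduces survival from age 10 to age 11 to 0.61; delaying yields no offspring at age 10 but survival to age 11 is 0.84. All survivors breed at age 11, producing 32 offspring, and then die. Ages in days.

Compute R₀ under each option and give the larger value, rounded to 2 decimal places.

breed at age 10: R₀ = 0.55 × (13 + 0.61 × 32) = 0.55 × 32.5200 = 17.8860
delay to age 11: R₀ = 0.55 × (0.84 × 32) = 0.55 × 26.8800 = 14.7840
Higher: breed at age 10 (17.8860).

17.89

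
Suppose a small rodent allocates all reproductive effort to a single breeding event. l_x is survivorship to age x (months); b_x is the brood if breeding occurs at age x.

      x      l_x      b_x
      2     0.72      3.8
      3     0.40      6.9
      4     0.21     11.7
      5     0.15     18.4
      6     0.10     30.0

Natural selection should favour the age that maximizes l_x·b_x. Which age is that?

6

Expected offspring if breeding at age x = l_x × b_x:
  age 2: 0.72 × 3.8 = 2.736
  age 3: 0.40 × 6.9 = 2.760
  age 4: 0.21 × 11.7 = 2.457
  age 5: 0.15 × 18.4 = 2.760
  age 6: 0.10 × 30.0 = 3.000
Maximum at age 6 (3.000).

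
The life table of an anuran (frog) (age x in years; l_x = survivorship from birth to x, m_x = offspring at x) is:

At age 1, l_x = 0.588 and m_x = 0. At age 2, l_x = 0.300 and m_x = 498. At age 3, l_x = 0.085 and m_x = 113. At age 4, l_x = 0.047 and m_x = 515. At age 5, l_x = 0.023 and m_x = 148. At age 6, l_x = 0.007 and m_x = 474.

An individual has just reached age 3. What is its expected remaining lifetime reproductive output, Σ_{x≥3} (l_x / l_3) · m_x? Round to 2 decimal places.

l_3 = 0.085. Conditional survival from age 3 to x is l_x / l_3.
  x=3: (0.085/0.085) × 113 = 113.0000
  x=4: (0.047/0.085) × 515 = 284.7647
  x=5: (0.023/0.085) × 148 = 40.0471
  x=6: (0.007/0.085) × 474 = 39.0353
Sum = 113.0000 + 284.7647 + 40.0471 + 39.0353 = 476.8471

476.85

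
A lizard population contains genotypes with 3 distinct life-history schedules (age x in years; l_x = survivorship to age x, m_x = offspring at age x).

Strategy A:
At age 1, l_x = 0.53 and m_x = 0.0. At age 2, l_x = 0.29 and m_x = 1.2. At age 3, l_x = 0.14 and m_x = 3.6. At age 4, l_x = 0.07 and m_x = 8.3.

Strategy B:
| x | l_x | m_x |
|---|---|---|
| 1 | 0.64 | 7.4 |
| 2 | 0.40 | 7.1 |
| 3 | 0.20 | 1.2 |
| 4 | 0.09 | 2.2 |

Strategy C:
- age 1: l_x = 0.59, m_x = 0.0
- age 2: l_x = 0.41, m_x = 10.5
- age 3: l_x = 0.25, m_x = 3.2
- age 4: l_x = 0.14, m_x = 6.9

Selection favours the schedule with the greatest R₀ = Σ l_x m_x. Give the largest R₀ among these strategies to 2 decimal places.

Strategy A: R₀ = 0.53×0.0 + 0.29×1.2 + 0.14×3.6 + 0.07×8.3 = 1.4330
Strategy B: R₀ = 0.64×7.4 + 0.40×7.1 + 0.20×1.2 + 0.09×2.2 = 8.0140
Strategy C: R₀ = 0.59×0.0 + 0.41×10.5 + 0.25×3.2 + 0.14×6.9 = 6.0710
Highest R₀: strategy B with 8.0140.

8.01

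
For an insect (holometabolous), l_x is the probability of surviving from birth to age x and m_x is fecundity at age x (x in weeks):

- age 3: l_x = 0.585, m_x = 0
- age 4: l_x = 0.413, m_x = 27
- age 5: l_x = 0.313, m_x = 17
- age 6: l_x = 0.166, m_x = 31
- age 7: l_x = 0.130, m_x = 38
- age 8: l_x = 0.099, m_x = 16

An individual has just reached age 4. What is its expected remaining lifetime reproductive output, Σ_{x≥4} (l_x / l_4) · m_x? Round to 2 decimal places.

l_4 = 0.413. Conditional survival from age 4 to x is l_x / l_4.
  x=4: (0.413/0.413) × 27 = 27.0000
  x=5: (0.313/0.413) × 17 = 12.8838
  x=6: (0.166/0.413) × 31 = 12.4600
  x=7: (0.130/0.413) × 38 = 11.9613
  x=8: (0.099/0.413) × 16 = 3.8354
Sum = 27.0000 + 12.8838 + 12.4600 + 11.9613 + 3.8354 = 68.1404

68.14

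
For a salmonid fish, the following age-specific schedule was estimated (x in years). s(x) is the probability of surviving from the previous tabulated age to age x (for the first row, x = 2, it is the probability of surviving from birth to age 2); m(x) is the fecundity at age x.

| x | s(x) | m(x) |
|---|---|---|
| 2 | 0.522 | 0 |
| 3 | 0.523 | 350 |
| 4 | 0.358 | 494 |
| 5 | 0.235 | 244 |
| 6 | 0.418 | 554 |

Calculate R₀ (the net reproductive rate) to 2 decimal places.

154.76

Survivorship from birth: l_x = s_2·s_3·…·s_x.
  l_2 = 0.52200
  l_3 = 0.27301
  l_4 = 0.09774
  l_5 = 0.02297
  l_6 = 0.00960
R₀ = Σ l_x m(x):
  age 2: 0.52200 × 0 = 0.0000
  age 3: 0.27301 × 350 = 95.5535
  age 4: 0.09774 × 494 = 48.2836
  age 5: 0.02297 × 244 = 5.6047
  age 6: 0.00960 × 554 = 5.3184
R₀ = 0.0000 + 95.5535 + 48.2836 + 5.6047 + 5.3184 = 154.7601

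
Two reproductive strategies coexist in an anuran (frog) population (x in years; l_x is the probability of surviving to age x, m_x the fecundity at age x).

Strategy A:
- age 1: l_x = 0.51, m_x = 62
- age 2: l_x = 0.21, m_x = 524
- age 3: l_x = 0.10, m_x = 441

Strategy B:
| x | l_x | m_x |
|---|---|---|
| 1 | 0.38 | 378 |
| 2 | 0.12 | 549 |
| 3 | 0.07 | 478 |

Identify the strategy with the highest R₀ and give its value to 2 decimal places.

242.98

Strategy A: R₀ = 0.51×62 + 0.21×524 + 0.10×441 = 185.7600
Strategy B: R₀ = 0.38×378 + 0.12×549 + 0.07×478 = 242.9800
Highest R₀: strategy B with 242.9800.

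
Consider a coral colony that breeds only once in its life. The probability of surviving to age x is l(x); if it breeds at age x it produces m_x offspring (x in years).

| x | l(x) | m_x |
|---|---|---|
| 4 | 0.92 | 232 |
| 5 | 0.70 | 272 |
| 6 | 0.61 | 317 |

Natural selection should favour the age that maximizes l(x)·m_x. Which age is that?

4

Expected offspring if breeding at age x = l(x) × m_x:
  age 4: 0.92 × 232 = 213.440
  age 5: 0.70 × 272 = 190.400
  age 6: 0.61 × 317 = 193.370
Maximum at age 4 (213.440).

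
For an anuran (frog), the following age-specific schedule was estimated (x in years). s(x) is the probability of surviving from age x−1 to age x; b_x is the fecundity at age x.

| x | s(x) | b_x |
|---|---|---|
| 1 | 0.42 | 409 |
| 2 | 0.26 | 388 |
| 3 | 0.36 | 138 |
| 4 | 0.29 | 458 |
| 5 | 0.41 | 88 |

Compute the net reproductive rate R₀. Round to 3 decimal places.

225.207

Survivorship from birth: l_x = s_1·s_2·…·s_x.
  l_1 = 0.42000
  l_2 = 0.10920
  l_3 = 0.03931
  l_4 = 0.01140
  l_5 = 0.00467
R₀ = Σ l_x b_x:
  age 1: 0.42000 × 409 = 171.7800
  age 2: 0.10920 × 388 = 42.3696
  age 3: 0.03931 × 138 = 5.4248
  age 4: 0.01140 × 458 = 5.2212
  age 5: 0.00467 × 88 = 0.4110
R₀ = 171.7800 + 42.3696 + 5.4248 + 5.2212 + 0.4110 = 225.2065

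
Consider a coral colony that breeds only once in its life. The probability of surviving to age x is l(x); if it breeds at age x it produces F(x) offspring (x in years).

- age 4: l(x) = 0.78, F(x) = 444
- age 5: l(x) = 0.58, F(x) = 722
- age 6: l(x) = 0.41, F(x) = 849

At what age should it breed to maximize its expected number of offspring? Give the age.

Expected offspring if breeding at age x = l(x) × F(x):
  age 4: 0.78 × 444 = 346.320
  age 5: 0.58 × 722 = 418.760
  age 6: 0.41 × 849 = 348.090
Maximum at age 5 (418.760).

5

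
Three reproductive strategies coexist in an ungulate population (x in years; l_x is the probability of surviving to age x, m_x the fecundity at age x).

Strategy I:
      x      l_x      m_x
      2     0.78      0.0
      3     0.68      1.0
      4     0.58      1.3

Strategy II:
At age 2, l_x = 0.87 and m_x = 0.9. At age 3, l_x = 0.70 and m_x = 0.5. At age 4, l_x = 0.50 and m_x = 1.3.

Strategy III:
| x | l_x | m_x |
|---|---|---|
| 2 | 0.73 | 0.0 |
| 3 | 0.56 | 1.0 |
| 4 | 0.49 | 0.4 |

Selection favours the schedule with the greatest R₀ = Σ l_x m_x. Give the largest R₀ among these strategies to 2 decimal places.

1.78

Strategy I: R₀ = 0.78×0.0 + 0.68×1.0 + 0.58×1.3 = 1.4340
Strategy II: R₀ = 0.87×0.9 + 0.70×0.5 + 0.50×1.3 = 1.7830
Strategy III: R₀ = 0.73×0.0 + 0.56×1.0 + 0.49×0.4 = 0.7560
Highest R₀: strategy II with 1.7830.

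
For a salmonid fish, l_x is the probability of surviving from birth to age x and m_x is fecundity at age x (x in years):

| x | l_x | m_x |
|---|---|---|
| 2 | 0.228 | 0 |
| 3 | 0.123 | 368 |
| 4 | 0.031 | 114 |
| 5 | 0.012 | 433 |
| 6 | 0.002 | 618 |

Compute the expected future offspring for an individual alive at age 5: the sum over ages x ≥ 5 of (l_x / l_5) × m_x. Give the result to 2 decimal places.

l_5 = 0.012. Conditional survival from age 5 to x is l_x / l_5.
  x=5: (0.012/0.012) × 433 = 433.0000
  x=6: (0.002/0.012) × 618 = 103.0000
Sum = 433.0000 + 103.0000 = 536.0000

536.00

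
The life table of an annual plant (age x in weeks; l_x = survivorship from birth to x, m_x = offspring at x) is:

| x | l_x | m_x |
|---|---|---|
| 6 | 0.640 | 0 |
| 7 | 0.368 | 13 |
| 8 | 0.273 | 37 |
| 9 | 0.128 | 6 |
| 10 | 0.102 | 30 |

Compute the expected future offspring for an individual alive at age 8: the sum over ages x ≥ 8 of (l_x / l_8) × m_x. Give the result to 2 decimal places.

51.02

l_8 = 0.273. Conditional survival from age 8 to x is l_x / l_8.
  x=8: (0.273/0.273) × 37 = 37.0000
  x=9: (0.128/0.273) × 6 = 2.8132
  x=10: (0.102/0.273) × 30 = 11.2088
Sum = 37.0000 + 2.8132 + 11.2088 = 51.0220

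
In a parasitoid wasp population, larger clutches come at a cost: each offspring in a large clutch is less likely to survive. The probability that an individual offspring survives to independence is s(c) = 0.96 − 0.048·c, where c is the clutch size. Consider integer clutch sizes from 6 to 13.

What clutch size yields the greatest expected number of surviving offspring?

Expected surviving offspring = c × s(c):
  c=6: 6 × 0.672 = 4.032
  c=7: 7 × 0.624 = 4.368
  c=8: 8 × 0.576 = 4.608
  c=9: 9 × 0.528 = 4.752
  c=10: 10 × 0.480 = 4.800
  c=11: 11 × 0.432 = 4.752
  c=12: 12 × 0.384 = 4.608
  c=13: 13 × 0.336 = 4.368
Maximum at c = 10 (4.800 surviving offspring).

10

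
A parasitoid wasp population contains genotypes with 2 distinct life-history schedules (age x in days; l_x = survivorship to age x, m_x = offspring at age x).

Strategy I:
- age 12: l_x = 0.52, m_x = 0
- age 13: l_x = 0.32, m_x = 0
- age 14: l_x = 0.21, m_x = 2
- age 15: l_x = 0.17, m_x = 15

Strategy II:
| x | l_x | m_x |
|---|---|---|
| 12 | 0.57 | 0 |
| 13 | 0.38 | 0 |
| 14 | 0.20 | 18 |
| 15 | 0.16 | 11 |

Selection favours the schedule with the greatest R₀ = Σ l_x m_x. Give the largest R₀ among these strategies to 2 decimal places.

Strategy I: R₀ = 0.52×0 + 0.32×0 + 0.21×2 + 0.17×15 = 2.9700
Strategy II: R₀ = 0.57×0 + 0.38×0 + 0.20×18 + 0.16×11 = 5.3600
Highest R₀: strategy II with 5.3600.

5.36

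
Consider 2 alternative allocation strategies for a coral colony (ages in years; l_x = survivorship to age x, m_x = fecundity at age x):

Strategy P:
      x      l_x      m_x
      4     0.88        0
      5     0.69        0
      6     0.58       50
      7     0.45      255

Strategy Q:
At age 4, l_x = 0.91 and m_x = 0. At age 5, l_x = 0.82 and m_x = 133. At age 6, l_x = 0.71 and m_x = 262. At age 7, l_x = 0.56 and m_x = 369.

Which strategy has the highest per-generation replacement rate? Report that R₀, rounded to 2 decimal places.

501.72

Strategy P: R₀ = 0.88×0 + 0.69×0 + 0.58×50 + 0.45×255 = 143.7500
Strategy Q: R₀ = 0.91×0 + 0.82×133 + 0.71×262 + 0.56×369 = 501.7200
Highest R₀: strategy Q with 501.7200.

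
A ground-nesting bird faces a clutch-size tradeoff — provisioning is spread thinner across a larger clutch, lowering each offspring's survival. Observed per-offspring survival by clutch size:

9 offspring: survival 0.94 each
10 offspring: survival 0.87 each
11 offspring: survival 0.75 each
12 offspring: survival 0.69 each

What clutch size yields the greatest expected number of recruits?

10

Expected recruits = c × s(c):
  c=9: 9 × 0.94 = 8.460
  c=10: 10 × 0.87 = 8.700
  c=11: 11 × 0.75 = 8.250
  c=12: 12 × 0.69 = 8.280
Maximum at c = 10 (8.700 recruits).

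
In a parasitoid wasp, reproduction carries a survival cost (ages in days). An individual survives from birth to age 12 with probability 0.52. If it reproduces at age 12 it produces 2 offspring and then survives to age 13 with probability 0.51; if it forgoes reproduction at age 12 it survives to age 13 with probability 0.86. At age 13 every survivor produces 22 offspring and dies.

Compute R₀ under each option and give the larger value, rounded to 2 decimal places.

breed at age 12: R₀ = 0.52 × (2 + 0.51 × 22) = 0.52 × 13.2200 = 6.8744
delay to age 13: R₀ = 0.52 × (0.86 × 22) = 0.52 × 18.9200 = 9.8384
Higher: delay to age 13 (9.8384).

9.84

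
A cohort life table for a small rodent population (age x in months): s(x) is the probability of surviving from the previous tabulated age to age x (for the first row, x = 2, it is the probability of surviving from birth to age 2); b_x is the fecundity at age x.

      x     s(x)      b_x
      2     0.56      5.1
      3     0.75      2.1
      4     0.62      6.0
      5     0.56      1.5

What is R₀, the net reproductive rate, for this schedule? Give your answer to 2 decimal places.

Survivorship from birth: l_x = s_2·s_3·…·s_x.
  l_2 = 0.56000
  l_3 = 0.42000
  l_4 = 0.26040
  l_5 = 0.14582
R₀ = Σ l_x b_x:
  age 2: 0.56000 × 5.1 = 2.8560
  age 3: 0.42000 × 2.1 = 0.8820
  age 4: 0.26040 × 6.0 = 1.5624
  age 5: 0.14582 × 1.5 = 0.2187
R₀ = 2.8560 + 0.8820 + 1.5624 + 0.2187 = 5.5191

5.52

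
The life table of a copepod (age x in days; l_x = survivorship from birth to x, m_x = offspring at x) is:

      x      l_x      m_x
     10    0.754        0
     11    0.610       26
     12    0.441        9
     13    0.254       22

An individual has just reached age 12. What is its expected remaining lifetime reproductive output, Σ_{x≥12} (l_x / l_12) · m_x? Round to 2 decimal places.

21.67

l_12 = 0.441. Conditional survival from age 12 to x is l_x / l_12.
  x=12: (0.441/0.441) × 9 = 9.0000
  x=13: (0.254/0.441) × 22 = 12.6712
Sum = 9.0000 + 12.6712 = 21.6712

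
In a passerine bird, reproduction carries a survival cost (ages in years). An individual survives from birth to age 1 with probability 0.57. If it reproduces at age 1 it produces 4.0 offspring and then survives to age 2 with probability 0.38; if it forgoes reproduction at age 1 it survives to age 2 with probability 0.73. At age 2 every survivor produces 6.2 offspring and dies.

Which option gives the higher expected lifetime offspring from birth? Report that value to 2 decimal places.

breed at age 1: R₀ = 0.57 × (4.0 + 0.38 × 6.2) = 0.57 × 6.3560 = 3.6229
delay to age 2: R₀ = 0.57 × (0.73 × 6.2) = 0.57 × 4.5260 = 2.5798
Higher: breed at age 1 (3.6229).

3.62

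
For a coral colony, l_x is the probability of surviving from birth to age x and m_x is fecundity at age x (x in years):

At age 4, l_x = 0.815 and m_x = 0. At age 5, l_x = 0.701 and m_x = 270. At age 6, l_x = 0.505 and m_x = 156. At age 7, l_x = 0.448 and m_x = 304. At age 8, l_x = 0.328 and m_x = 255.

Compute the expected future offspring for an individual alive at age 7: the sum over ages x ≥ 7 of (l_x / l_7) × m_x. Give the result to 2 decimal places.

l_7 = 0.448. Conditional survival from age 7 to x is l_x / l_7.
  x=7: (0.448/0.448) × 304 = 304.0000
  x=8: (0.328/0.448) × 255 = 186.6964
Sum = 304.0000 + 186.6964 = 490.6964

490.70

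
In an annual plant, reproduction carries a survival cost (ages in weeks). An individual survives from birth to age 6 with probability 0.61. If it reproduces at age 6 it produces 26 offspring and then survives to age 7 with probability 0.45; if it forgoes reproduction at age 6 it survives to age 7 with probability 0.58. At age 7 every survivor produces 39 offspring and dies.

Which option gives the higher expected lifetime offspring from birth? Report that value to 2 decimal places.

26.57

breed at age 6: R₀ = 0.61 × (26 + 0.45 × 39) = 0.61 × 43.5500 = 26.5655
delay to age 7: R₀ = 0.61 × (0.58 × 39) = 0.61 × 22.6200 = 13.7982
Higher: breed at age 6 (26.5655).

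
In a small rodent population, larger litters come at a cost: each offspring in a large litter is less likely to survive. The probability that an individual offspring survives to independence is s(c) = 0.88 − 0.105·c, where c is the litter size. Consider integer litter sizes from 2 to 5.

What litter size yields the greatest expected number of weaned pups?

4

Expected weaned pups = c × s(c):
  c=2: 2 × 0.670 = 1.340
  c=3: 3 × 0.565 = 1.695
  c=4: 4 × 0.460 = 1.840
  c=5: 5 × 0.355 = 1.775
Maximum at c = 4 (1.840 weaned pups).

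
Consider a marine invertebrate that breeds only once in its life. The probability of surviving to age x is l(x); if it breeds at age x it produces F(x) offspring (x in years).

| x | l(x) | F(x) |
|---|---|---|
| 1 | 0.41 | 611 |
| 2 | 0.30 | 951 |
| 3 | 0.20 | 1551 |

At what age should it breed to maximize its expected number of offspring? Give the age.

Expected offspring if breeding at age x = l(x) × F(x):
  age 1: 0.41 × 611 = 250.510
  age 2: 0.30 × 951 = 285.300
  age 3: 0.20 × 1551 = 310.200
Maximum at age 3 (310.200).

3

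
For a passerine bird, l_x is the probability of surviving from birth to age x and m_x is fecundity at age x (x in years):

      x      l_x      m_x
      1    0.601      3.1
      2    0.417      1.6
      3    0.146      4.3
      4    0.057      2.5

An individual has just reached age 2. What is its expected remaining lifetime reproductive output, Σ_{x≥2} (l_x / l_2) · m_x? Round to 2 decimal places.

l_2 = 0.417. Conditional survival from age 2 to x is l_x / l_2.
  x=2: (0.417/0.417) × 1.6 = 1.6000
  x=3: (0.146/0.417) × 4.3 = 1.5055
  x=4: (0.057/0.417) × 2.5 = 0.3417
Sum = 1.6000 + 1.5055 + 0.3417 = 3.4472

3.45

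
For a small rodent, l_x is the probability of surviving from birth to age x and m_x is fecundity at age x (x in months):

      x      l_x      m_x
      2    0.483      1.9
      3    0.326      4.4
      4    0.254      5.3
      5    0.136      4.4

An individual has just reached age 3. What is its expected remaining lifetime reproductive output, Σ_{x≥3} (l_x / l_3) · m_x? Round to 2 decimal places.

10.37

l_3 = 0.326. Conditional survival from age 3 to x is l_x / l_3.
  x=3: (0.326/0.326) × 4.4 = 4.4000
  x=4: (0.254/0.326) × 5.3 = 4.1294
  x=5: (0.136/0.326) × 4.4 = 1.8356
Sum = 4.4000 + 4.1294 + 1.8356 = 10.3650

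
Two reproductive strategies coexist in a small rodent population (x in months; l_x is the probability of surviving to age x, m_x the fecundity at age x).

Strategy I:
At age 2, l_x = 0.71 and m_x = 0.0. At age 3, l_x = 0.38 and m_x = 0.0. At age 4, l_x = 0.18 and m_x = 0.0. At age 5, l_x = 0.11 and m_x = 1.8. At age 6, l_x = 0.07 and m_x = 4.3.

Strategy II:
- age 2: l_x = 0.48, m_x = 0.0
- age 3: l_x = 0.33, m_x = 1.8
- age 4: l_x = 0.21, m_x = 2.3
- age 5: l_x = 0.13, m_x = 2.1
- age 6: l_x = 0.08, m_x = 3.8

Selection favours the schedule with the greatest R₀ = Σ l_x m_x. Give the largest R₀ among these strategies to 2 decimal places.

1.65

Strategy I: R₀ = 0.71×0.0 + 0.38×0.0 + 0.18×0.0 + 0.11×1.8 + 0.07×4.3 = 0.4990
Strategy II: R₀ = 0.48×0.0 + 0.33×1.8 + 0.21×2.3 + 0.13×2.1 + 0.08×3.8 = 1.6540
Highest R₀: strategy II with 1.6540.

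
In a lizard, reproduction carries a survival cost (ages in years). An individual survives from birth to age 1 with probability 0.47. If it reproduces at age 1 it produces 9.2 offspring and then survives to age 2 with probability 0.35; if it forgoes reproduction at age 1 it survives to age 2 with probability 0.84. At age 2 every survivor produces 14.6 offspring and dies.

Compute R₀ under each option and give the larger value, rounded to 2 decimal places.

breed at age 1: R₀ = 0.47 × (9.2 + 0.35 × 14.6) = 0.47 × 14.3100 = 6.7257
delay to age 2: R₀ = 0.47 × (0.84 × 14.6) = 0.47 × 12.2640 = 5.7641
Higher: breed at age 1 (6.7257).

6.73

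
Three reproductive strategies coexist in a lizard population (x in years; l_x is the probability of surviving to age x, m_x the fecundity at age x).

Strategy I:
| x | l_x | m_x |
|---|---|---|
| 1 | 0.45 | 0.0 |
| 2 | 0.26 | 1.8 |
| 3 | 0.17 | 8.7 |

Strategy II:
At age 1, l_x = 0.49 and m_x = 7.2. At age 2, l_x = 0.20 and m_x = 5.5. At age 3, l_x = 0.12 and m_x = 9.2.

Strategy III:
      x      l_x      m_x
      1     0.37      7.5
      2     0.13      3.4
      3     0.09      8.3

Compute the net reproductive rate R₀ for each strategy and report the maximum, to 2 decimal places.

Strategy I: R₀ = 0.45×0.0 + 0.26×1.8 + 0.17×8.7 = 1.9470
Strategy II: R₀ = 0.49×7.2 + 0.20×5.5 + 0.12×9.2 = 5.7320
Strategy III: R₀ = 0.37×7.5 + 0.13×3.4 + 0.09×8.3 = 3.9640
Highest R₀: strategy II with 5.7320.

5.73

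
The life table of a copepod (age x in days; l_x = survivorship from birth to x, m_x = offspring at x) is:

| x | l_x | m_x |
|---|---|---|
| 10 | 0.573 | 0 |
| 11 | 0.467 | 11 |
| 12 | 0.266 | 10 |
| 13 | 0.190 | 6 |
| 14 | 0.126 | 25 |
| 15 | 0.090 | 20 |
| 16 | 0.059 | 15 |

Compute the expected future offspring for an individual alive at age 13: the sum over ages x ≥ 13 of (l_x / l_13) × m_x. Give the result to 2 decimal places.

36.71

l_13 = 0.190. Conditional survival from age 13 to x is l_x / l_13.
  x=13: (0.190/0.190) × 6 = 6.0000
  x=14: (0.126/0.190) × 25 = 16.5789
  x=15: (0.090/0.190) × 20 = 9.4737
  x=16: (0.059/0.190) × 15 = 4.6579
Sum = 6.0000 + 16.5789 + 9.4737 + 4.6579 = 36.7105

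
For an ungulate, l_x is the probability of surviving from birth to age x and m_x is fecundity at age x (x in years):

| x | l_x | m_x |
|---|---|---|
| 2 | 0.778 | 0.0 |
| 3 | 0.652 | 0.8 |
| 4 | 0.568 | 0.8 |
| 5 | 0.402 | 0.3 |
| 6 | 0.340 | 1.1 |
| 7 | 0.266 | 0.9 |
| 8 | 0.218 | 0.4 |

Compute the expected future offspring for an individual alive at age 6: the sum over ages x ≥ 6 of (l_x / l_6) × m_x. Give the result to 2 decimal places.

2.06

l_6 = 0.340. Conditional survival from age 6 to x is l_x / l_6.
  x=6: (0.340/0.340) × 1.1 = 1.1000
  x=7: (0.266/0.340) × 0.9 = 0.7041
  x=8: (0.218/0.340) × 0.4 = 0.2565
Sum = 1.1000 + 0.7041 + 0.2565 = 2.0606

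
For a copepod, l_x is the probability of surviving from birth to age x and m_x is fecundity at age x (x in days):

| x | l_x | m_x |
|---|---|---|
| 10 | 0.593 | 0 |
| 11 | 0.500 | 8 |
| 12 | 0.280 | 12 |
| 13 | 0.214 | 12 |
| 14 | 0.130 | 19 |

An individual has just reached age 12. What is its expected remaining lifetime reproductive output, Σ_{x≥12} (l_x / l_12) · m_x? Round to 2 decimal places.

l_12 = 0.280. Conditional survival from age 12 to x is l_x / l_12.
  x=12: (0.280/0.280) × 12 = 12.0000
  x=13: (0.214/0.280) × 12 = 9.1714
  x=14: (0.130/0.280) × 19 = 8.8214
Sum = 12.0000 + 9.1714 + 8.8214 = 29.9929

29.99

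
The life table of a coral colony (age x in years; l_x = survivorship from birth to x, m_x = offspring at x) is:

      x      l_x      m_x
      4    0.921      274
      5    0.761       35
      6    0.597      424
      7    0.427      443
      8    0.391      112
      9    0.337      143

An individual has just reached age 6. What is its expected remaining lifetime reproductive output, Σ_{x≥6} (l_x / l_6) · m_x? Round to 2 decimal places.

894.93

l_6 = 0.597. Conditional survival from age 6 to x is l_x / l_6.
  x=6: (0.597/0.597) × 424 = 424.0000
  x=7: (0.427/0.597) × 443 = 316.8526
  x=8: (0.391/0.597) × 112 = 73.3534
  x=9: (0.337/0.597) × 143 = 80.7219
Sum = 424.0000 + 316.8526 + 73.3534 + 80.7219 = 894.9280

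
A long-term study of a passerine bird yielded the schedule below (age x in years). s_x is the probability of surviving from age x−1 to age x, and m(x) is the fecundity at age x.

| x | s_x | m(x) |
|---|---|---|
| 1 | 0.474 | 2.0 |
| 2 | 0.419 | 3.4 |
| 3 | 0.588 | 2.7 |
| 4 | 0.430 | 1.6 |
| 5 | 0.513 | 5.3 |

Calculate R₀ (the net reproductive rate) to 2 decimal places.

2.16

Survivorship from birth: l_x = s_1·s_2·…·s_x.
  l_1 = 0.47400
  l_2 = 0.19861
  l_3 = 0.11678
  l_4 = 0.05022
  l_5 = 0.02576
R₀ = Σ l_x m(x):
  age 1: 0.47400 × 2.0 = 0.9480
  age 2: 0.19861 × 3.4 = 0.6753
  age 3: 0.11678 × 2.7 = 0.3153
  age 4: 0.05022 × 1.6 = 0.0804
  age 5: 0.02576 × 5.3 = 0.1365
R₀ = 0.9480 + 0.6753 + 0.3153 + 0.0804 + 0.1365 = 2.1555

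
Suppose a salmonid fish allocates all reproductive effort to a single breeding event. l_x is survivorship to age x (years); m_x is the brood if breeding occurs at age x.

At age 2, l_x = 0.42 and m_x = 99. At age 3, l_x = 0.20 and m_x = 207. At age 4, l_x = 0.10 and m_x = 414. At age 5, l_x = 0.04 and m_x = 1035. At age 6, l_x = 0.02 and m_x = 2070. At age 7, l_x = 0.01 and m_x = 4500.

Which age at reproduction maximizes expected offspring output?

Expected offspring if breeding at age x = l_x × m_x:
  age 2: 0.42 × 99 = 41.580
  age 3: 0.20 × 207 = 41.400
  age 4: 0.10 × 414 = 41.400
  age 5: 0.04 × 1035 = 41.400
  age 6: 0.02 × 2070 = 41.400
  age 7: 0.01 × 4500 = 45.000
Maximum at age 7 (45.000).

7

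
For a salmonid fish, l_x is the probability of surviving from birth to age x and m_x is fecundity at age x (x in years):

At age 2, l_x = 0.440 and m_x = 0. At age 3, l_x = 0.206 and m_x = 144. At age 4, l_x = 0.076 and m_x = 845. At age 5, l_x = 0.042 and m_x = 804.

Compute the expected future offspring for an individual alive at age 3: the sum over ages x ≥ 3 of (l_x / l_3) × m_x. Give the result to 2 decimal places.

619.67

l_3 = 0.206. Conditional survival from age 3 to x is l_x / l_3.
  x=3: (0.206/0.206) × 144 = 144.0000
  x=4: (0.076/0.206) × 845 = 311.7476
  x=5: (0.042/0.206) × 804 = 163.9223
Sum = 144.0000 + 311.7476 + 163.9223 = 619.6699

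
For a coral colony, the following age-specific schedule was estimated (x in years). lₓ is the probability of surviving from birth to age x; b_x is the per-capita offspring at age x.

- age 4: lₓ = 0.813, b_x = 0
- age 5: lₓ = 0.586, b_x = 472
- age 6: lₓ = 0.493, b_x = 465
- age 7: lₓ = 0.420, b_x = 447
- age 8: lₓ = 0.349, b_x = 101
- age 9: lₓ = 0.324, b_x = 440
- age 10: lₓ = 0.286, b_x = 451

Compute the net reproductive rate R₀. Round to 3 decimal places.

R₀ = Σ lₓ b_x:
  age 4: 0.813 × 0 = 0.0000
  age 5: 0.586 × 472 = 276.5920
  age 6: 0.493 × 465 = 229.2450
  age 7: 0.420 × 447 = 187.7400
  age 8: 0.349 × 101 = 35.2490
  age 9: 0.324 × 440 = 142.5600
  age 10: 0.286 × 451 = 128.9860
R₀ = 0.0000 + 276.5920 + 229.2450 + 187.7400 + 35.2490 + 142.5600 + 128.9860 = 1000.3720

1000.372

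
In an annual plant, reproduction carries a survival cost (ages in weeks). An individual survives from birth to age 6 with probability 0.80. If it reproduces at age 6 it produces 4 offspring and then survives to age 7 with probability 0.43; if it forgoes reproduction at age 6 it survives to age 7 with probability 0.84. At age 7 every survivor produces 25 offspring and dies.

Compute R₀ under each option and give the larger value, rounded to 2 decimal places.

breed at age 6: R₀ = 0.80 × (4 + 0.43 × 25) = 0.80 × 14.7500 = 11.8000
delay to age 7: R₀ = 0.80 × (0.84 × 25) = 0.80 × 21.0000 = 16.8000
Higher: delay to age 7 (16.8000).

16.80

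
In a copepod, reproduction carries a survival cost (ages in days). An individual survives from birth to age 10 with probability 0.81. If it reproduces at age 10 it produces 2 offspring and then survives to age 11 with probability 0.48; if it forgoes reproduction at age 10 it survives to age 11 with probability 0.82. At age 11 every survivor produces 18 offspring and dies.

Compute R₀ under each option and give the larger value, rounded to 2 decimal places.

11.96

breed at age 10: R₀ = 0.81 × (2 + 0.48 × 18) = 0.81 × 10.6400 = 8.6184
delay to age 11: R₀ = 0.81 × (0.82 × 18) = 0.81 × 14.7600 = 11.9556
Higher: delay to age 11 (11.9556).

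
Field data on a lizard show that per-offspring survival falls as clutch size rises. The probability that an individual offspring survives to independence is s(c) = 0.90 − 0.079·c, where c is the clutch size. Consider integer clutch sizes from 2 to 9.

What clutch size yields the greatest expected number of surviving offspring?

Expected surviving offspring = c × s(c):
  c=2: 2 × 0.742 = 1.484
  c=3: 3 × 0.663 = 1.989
  c=4: 4 × 0.584 = 2.336
  c=5: 5 × 0.505 = 2.525
  c=6: 6 × 0.426 = 2.556
  c=7: 7 × 0.347 = 2.429
  c=8: 8 × 0.268 = 2.144
  c=9: 9 × 0.189 = 1.701
Maximum at c = 6 (2.556 surviving offspring).

6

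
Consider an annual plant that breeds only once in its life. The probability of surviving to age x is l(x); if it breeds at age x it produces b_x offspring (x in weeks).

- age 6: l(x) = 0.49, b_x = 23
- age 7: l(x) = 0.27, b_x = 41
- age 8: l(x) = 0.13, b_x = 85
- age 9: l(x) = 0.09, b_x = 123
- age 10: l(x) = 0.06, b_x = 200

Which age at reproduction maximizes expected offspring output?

10

Expected offspring if breeding at age x = l(x) × b_x:
  age 6: 0.49 × 23 = 11.270
  age 7: 0.27 × 41 = 11.070
  age 8: 0.13 × 85 = 11.050
  age 9: 0.09 × 123 = 11.070
  age 10: 0.06 × 200 = 12.000
Maximum at age 10 (12.000).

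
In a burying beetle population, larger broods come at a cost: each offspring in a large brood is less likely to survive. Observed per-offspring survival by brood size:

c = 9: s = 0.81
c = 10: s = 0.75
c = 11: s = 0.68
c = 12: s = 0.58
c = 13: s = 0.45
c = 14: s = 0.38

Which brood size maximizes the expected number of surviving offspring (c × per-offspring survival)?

Expected surviving offspring = c × s(c):
  c=9: 9 × 0.81 = 7.290
  c=10: 10 × 0.75 = 7.500
  c=11: 11 × 0.68 = 7.480
  c=12: 12 × 0.58 = 6.960
  c=13: 13 × 0.45 = 5.850
  c=14: 14 × 0.38 = 5.320
Maximum at c = 10 (7.500 surviving offspring).

10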